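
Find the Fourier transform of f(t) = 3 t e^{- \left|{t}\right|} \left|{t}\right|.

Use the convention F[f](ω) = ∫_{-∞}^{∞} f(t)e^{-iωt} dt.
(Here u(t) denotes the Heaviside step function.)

F(ω) = \frac{12 i \omega \left(\omega^{2} - 3\right)}{\left(\omega^{2} + 1\right)^{3}}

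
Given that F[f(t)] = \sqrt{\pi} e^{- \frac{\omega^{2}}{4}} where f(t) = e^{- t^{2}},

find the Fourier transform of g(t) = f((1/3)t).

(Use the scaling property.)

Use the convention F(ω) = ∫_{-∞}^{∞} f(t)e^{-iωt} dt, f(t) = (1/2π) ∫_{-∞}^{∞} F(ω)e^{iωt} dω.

F[g](ω) = 3 \sqrt{\pi} e^{- \frac{9 \omega^{2}}{4}}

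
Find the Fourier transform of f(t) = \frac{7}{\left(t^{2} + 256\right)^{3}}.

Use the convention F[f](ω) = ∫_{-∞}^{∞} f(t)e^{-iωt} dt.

F(ω) = \frac{7 \pi \left(256 \omega^{2} + 48 \left|{\omega}\right| + 3\right) e^{- 16 \left|{\omega}\right|}}{8388608}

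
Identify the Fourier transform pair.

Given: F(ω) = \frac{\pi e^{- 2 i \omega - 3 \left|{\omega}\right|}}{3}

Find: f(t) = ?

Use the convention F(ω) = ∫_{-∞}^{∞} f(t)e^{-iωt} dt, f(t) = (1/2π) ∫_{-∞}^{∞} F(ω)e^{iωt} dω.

f(t) = \frac{1}{\left(t - 2\right)^{2} + 9}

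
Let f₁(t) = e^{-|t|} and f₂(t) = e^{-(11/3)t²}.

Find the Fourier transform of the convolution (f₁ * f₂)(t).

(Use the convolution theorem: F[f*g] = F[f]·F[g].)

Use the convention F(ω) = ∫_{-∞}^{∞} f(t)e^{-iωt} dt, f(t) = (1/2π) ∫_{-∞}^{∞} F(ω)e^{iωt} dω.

F[f₁*f₂](ω) = \frac{2 \sqrt{33} \sqrt{\pi} e^{- \frac{3 \omega^{2}}{44}}}{11 \left(\omega^{2} + 1\right)}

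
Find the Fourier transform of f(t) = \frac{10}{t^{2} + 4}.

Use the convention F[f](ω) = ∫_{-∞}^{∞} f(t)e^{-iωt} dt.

F(ω) = 5 \pi e^{- 2 \left|{\omega}\right|}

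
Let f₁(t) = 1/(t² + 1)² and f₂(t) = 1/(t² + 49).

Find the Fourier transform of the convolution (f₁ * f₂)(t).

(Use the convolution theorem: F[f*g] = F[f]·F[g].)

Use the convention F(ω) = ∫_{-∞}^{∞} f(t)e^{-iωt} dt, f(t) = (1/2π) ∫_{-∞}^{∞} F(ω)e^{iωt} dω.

F[f₁*f₂](ω) = \frac{\pi^{2} \left(\left|{\omega}\right| + 1\right) e^{- 8 \left|{\omega}\right|}}{14}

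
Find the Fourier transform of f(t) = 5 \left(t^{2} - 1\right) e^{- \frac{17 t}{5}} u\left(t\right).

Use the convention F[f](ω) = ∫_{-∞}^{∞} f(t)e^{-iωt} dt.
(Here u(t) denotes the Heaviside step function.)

F(ω) = \frac{25 \left(250 i \omega - \left(5 i \omega + 17\right)^{3} + 850\right)}{\left(5 i \omega + 17\right)^{4}}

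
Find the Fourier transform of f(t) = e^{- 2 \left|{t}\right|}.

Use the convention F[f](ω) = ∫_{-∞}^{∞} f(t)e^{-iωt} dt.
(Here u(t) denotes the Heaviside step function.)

F(ω) = \frac{4}{\omega^{2} + 4}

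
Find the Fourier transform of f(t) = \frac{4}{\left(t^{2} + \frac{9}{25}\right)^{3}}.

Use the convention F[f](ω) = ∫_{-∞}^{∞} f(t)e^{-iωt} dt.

F(ω) = \frac{125 \pi \left(3 \omega^{2} + 15 \left|{\omega}\right| + 25\right) e^{- \frac{3 \left|{\omega}\right|}{5}}}{162}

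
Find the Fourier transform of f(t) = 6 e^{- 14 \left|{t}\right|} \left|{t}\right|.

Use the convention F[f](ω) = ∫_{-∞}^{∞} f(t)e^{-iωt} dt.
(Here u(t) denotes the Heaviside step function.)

F(ω) = \frac{12 \left(196 - \omega^{2}\right)}{\left(\omega^{2} + 196\right)^{2}}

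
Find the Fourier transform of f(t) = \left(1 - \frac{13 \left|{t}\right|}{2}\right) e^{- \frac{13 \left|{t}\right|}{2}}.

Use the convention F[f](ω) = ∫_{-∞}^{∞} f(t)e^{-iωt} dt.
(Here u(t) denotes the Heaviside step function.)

F(ω) = \frac{416 \omega^{2}}{\left(4 \omega^{2} + 169\right)^{2}}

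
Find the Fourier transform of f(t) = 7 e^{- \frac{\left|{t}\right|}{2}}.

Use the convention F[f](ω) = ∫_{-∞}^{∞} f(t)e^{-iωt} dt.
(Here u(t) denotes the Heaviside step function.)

F(ω) = \frac{28}{4 \omega^{2} + 1}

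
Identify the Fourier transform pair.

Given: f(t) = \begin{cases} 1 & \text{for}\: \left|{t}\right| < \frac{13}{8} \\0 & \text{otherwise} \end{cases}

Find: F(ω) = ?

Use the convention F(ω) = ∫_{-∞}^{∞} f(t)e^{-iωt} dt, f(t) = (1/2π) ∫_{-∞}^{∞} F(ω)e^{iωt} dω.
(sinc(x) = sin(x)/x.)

F(ω) = \frac{13 \operatorname{sinc}{\left(\frac{13 \omega}{8} \right)}}{4}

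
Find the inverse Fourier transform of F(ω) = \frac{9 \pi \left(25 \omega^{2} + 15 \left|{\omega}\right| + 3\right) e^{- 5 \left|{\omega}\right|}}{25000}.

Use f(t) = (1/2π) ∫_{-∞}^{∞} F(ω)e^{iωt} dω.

f(t) = \frac{9}{\left(t^{2} + 25\right)^{3}}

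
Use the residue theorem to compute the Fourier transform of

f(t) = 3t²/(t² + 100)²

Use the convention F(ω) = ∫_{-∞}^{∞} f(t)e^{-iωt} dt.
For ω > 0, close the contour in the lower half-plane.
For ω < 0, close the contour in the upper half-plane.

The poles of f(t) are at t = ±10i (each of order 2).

Let g(z) = f(z)e^{-iωz}; for large |z| the factor e^{-iωz} decays in the lower half-plane when ω > 0 and in the upper half-plane when ω < 0.

Case ω > 0 (lower half-plane, clockwise contour ⇒ F(ω) = -2πi·ΣRes):
  Res_{z = - 10 i} g(z) = \frac{3 i \left(1 - 10 \omega\right) e^{- 10 \omega}}{40} (pole of order 2)
  F(ω) = -2πi·ΣRes = \frac{3 \pi \left(1 - 10 \omega\right) e^{- 10 \omega}}{20}

Case ω < 0 (upper half-plane, counterclockwise contour ⇒ F(ω) = +2πi·ΣRes):
  Res_{z = 10 i} g(z) = \frac{3 i \left(- 10 \omega - 1\right) e^{10 \omega}}{40} (pole of order 2)
  F(ω) = 2πi·ΣRes = \frac{3 \pi \left(10 \omega + 1\right) e^{10 \omega}}{20}

Both cases combine into a single formula in |ω|:

F(ω) = \frac{3 \pi \left(1 - 10 \left|{\omega}\right|\right) e^{- 10 \left|{\omega}\right|}}{20}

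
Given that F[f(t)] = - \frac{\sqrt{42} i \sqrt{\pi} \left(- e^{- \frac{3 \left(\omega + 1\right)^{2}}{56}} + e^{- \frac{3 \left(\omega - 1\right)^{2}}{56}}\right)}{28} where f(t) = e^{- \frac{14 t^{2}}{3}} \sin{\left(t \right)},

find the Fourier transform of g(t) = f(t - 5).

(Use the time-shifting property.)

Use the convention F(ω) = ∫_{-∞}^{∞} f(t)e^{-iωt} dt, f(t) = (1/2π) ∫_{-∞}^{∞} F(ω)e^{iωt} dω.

F[g](ω) = \frac{\sqrt{42} i \sqrt{\pi} \left(1 - e^{\frac{3 \omega}{14}}\right) e^{- \frac{3 \omega^{2}}{56} - \frac{3 \omega}{28} - 5 i \omega - \frac{3}{56}}}{28}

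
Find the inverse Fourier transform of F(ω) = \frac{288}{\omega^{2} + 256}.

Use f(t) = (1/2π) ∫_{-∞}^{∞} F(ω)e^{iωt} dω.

f(t) = 9 e^{- 16 \left|{t}\right|}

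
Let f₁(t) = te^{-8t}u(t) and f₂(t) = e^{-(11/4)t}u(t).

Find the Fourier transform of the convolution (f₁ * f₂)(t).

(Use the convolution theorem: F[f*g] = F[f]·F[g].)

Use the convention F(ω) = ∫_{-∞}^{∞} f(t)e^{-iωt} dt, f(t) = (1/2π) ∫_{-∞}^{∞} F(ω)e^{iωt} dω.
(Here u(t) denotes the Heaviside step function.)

F[f₁*f₂](ω) = \frac{4}{\left(i \omega + 8\right)^{2} \left(4 i \omega + 11\right)}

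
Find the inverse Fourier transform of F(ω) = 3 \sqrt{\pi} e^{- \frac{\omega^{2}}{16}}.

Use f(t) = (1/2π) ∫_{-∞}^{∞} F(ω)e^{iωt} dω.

f(t) = 6 e^{- 4 t^{2}}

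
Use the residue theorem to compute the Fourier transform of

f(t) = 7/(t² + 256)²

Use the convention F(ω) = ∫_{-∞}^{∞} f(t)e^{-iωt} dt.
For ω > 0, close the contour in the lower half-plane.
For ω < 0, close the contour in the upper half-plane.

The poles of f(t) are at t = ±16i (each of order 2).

Let g(z) = f(z)e^{-iωz}; for large |z| the factor e^{-iωz} decays in the lower half-plane when ω > 0 and in the upper half-plane when ω < 0.

Case ω > 0 (lower half-plane, clockwise contour ⇒ F(ω) = -2πi·ΣRes):
  Res_{z = - 16 i} g(z) = \frac{7 i \left(16 \omega + 1\right) e^{- 16 \omega}}{16384} (pole of order 2)
  F(ω) = -2πi·ΣRes = \frac{7 \pi \left(16 \omega + 1\right) e^{- 16 \omega}}{8192}

Case ω < 0 (upper half-plane, counterclockwise contour ⇒ F(ω) = +2πi·ΣRes):
  Res_{z = 16 i} g(z) = \frac{7 i \left(16 \omega - 1\right) e^{16 \omega}}{16384} (pole of order 2)
  F(ω) = 2πi·ΣRes = \frac{7 \pi \left(1 - 16 \omega\right) e^{16 \omega}}{8192}

Both cases combine into a single formula in |ω|:

F(ω) = \frac{7 \pi \left(16 \left|{\omega}\right| + 1\right) e^{- 16 \left|{\omega}\right|}}{8192}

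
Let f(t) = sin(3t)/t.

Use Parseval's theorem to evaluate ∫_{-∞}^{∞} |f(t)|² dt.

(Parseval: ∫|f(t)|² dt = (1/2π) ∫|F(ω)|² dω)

∫|f(t)|² dt = 3 \pi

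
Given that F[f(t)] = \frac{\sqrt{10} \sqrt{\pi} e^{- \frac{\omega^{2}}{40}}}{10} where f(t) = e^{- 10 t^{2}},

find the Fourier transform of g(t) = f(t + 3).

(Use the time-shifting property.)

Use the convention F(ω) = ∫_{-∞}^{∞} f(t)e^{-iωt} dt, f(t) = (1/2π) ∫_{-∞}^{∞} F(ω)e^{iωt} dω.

F[g](ω) = \frac{\sqrt{10} \sqrt{\pi} e^{\frac{\omega \left(- \omega + 120 i\right)}{40}}}{10}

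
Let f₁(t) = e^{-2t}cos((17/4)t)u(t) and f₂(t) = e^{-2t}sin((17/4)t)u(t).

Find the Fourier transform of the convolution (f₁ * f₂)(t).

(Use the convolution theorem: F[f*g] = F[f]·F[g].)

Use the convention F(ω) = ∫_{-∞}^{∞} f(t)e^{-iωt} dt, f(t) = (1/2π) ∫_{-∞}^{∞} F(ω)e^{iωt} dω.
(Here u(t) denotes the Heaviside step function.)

F[f₁*f₂](ω) = \frac{1088 \left(i \omega + 2\right)}{\left(16 \left(i \omega + 2\right)^{2} + 289\right)^{2}}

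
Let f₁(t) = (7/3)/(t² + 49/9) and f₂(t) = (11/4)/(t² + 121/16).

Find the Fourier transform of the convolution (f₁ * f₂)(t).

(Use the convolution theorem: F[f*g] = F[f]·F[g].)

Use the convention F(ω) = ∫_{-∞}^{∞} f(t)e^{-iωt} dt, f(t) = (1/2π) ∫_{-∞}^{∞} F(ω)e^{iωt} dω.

F[f₁*f₂](ω) = \pi^{2} e^{- \frac{61 \left|{\omega}\right|}{12}}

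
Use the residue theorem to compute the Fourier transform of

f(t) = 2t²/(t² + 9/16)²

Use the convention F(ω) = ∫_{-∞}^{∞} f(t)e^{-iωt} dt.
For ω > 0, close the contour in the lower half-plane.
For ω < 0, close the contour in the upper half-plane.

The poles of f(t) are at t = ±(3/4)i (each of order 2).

Let g(z) = f(z)e^{-iωz}; for large |z| the factor e^{-iωz} decays in the lower half-plane when ω > 0 and in the upper half-plane when ω < 0.

Case ω > 0 (lower half-plane, clockwise contour ⇒ F(ω) = -2πi·ΣRes):
  Res_{z = - \frac{3 i}{4}} g(z) = \frac{i \left(4 - 3 \omega\right) e^{- \frac{3 \omega}{4}}}{6} (pole of order 2)
  F(ω) = -2πi·ΣRes = \frac{\pi \left(4 - 3 \omega\right) e^{- \frac{3 \omega}{4}}}{3}

Case ω < 0 (upper half-plane, counterclockwise contour ⇒ F(ω) = +2πi·ΣRes):
  Res_{z = \frac{3 i}{4}} g(z) = \frac{i \left(- 3 \omega - 4\right) e^{\frac{3 \omega}{4}}}{6} (pole of order 2)
  F(ω) = 2πi·ΣRes = \frac{\pi \left(3 \omega + 4\right) e^{\frac{3 \omega}{4}}}{3}

Both cases combine into a single formula in |ω|:

F(ω) = \frac{\pi \left(4 - 3 \left|{\omega}\right|\right) e^{- \frac{3 \left|{\omega}\right|}{4}}}{3}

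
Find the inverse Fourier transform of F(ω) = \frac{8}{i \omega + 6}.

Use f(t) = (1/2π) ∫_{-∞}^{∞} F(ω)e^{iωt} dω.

f(t) = 8 e^{- 6 t} u\left(t\right)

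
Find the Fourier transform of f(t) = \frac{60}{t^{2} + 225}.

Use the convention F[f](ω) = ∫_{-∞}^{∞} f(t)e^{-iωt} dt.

F(ω) = 4 \pi e^{- 15 \left|{\omega}\right|}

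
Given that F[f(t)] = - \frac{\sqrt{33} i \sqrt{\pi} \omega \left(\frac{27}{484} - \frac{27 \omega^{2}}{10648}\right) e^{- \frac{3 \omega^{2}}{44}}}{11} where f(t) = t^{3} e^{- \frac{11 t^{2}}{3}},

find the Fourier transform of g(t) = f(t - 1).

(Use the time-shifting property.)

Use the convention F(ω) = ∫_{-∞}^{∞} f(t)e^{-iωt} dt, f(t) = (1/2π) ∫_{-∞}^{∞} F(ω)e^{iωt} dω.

F[g](ω) = \frac{27 \sqrt{33} i \sqrt{\pi} \omega \left(\omega^{2} - 22\right) e^{- \omega \left(\frac{3 \omega}{44} + i\right)}}{117128}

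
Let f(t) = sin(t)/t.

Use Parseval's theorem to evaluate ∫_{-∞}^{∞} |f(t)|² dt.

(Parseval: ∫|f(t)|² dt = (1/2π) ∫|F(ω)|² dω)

∫|f(t)|² dt = \pi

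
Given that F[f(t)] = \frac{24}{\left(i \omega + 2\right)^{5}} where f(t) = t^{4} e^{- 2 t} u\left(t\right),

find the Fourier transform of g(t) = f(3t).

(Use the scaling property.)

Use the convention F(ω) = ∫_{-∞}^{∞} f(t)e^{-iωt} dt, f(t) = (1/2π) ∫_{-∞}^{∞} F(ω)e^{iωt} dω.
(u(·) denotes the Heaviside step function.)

F[g](ω) = \frac{1944}{\left(i \omega + 6\right)^{5}}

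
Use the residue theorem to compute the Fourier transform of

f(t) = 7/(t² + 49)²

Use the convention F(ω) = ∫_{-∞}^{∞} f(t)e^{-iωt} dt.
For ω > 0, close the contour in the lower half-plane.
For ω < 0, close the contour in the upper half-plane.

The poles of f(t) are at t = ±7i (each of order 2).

Let g(z) = f(z)e^{-iωz}; for large |z| the factor e^{-iωz} decays in the lower half-plane when ω > 0 and in the upper half-plane when ω < 0.

Case ω > 0 (lower half-plane, clockwise contour ⇒ F(ω) = -2πi·ΣRes):
  Res_{z = - 7 i} g(z) = \frac{i \left(7 \omega + 1\right) e^{- 7 \omega}}{196} (pole of order 2)
  F(ω) = -2πi·ΣRes = \frac{\pi \left(7 \omega + 1\right) e^{- 7 \omega}}{98}

Case ω < 0 (upper half-plane, counterclockwise contour ⇒ F(ω) = +2πi·ΣRes):
  Res_{z = 7 i} g(z) = \frac{i \left(7 \omega - 1\right) e^{7 \omega}}{196} (pole of order 2)
  F(ω) = 2πi·ΣRes = \frac{\pi \left(1 - 7 \omega\right) e^{7 \omega}}{98}

Both cases combine into a single formula in |ω|:

F(ω) = \frac{\pi \left(7 \left|{\omega}\right| + 1\right) e^{- 7 \left|{\omega}\right|}}{98}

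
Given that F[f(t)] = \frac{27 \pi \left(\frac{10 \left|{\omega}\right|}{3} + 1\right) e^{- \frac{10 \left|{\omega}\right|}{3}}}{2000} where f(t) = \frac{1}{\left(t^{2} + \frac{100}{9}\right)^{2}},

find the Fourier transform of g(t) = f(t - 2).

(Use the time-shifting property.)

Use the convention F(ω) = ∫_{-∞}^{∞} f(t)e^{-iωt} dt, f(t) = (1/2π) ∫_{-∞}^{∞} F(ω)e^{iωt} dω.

F[g](ω) = \frac{9 \pi \left(10 \left|{\omega}\right| + 3\right) e^{- 2 i \omega - \frac{10 \left|{\omega}\right|}{3}}}{2000}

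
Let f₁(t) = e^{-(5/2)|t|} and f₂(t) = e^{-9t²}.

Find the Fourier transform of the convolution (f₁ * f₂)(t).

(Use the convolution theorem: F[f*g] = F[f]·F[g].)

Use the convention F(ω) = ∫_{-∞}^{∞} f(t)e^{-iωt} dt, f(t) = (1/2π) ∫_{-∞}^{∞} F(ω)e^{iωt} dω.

F[f₁*f₂](ω) = \frac{20 \sqrt{\pi} e^{- \frac{\omega^{2}}{36}}}{3 \left(4 \omega^{2} + 25\right)}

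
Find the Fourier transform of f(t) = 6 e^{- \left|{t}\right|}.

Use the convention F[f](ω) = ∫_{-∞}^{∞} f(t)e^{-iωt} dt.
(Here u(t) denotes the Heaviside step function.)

F(ω) = \frac{12}{\omega^{2} + 1}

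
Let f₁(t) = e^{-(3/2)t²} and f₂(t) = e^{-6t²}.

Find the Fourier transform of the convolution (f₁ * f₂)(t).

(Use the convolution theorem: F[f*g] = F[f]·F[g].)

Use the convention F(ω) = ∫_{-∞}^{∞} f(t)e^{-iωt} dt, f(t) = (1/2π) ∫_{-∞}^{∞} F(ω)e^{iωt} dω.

F[f₁*f₂](ω) = \frac{\pi e^{- \frac{5 \omega^{2}}{24}}}{3}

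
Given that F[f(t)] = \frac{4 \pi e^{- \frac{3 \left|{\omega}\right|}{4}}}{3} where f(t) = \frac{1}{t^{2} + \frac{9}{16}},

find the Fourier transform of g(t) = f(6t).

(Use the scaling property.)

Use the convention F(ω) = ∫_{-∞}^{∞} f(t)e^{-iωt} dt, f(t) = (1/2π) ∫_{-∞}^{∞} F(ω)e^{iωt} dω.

F[g](ω) = \frac{2 \pi e^{- \frac{\left|{\omega}\right|}{8}}}{9}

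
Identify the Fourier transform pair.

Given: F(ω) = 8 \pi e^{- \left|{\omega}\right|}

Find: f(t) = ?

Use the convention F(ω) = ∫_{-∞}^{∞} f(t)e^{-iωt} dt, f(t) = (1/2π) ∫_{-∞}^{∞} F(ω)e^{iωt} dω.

f(t) = \frac{8}{t^{2} + 1}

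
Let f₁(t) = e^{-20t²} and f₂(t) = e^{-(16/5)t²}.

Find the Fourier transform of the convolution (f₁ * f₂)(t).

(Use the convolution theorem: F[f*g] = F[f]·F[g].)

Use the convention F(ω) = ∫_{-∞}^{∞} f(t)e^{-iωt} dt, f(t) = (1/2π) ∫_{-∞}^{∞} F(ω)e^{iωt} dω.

F[f₁*f₂](ω) = \frac{\pi e^{- \frac{29 \omega^{2}}{320}}}{8}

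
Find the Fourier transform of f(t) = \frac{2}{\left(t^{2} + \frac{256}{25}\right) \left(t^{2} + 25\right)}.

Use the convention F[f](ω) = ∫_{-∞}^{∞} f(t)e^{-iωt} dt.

F(ω) = - \frac{10 \pi e^{- 5 \left|{\omega}\right|}}{369} + \frac{125 \pi e^{- \frac{16 \left|{\omega}\right|}{5}}}{2952}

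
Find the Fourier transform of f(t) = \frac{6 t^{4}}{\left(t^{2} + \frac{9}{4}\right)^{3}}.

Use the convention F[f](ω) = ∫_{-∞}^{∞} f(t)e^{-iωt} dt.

F(ω) = \frac{3 \pi \left(3 \omega^{2} - 10 \left|{\omega}\right| + 4\right) e^{- \frac{3 \left|{\omega}\right|}{2}}}{8}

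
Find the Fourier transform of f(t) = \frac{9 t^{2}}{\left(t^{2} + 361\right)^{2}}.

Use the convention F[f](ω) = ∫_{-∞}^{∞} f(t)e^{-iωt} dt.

F(ω) = \frac{9 \pi \left(1 - 19 \left|{\omega}\right|\right) e^{- 19 \left|{\omega}\right|}}{38}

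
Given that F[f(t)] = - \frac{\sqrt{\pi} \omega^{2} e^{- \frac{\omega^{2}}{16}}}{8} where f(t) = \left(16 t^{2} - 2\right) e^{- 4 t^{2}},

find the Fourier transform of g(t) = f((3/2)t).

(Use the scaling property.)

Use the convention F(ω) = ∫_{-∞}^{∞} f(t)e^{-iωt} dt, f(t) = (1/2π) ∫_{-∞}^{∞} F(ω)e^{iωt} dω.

F[g](ω) = - \frac{\sqrt{\pi} \omega^{2} e^{- \frac{\omega^{2}}{36}}}{27}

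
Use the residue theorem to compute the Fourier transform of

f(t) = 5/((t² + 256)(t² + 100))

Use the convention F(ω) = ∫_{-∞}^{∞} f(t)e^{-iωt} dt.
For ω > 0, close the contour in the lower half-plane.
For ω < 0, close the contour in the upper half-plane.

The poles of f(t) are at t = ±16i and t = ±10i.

Let g(z) = f(z)e^{-iωz}; for large |z| the factor e^{-iωz} decays in the lower half-plane when ω > 0 and in the upper half-plane when ω < 0.

Case ω > 0 (lower half-plane, clockwise contour ⇒ F(ω) = -2πi·ΣRes):
  Res_{z = - 16 i} g(z) = - \frac{5 i e^{- 16 \omega}}{4992}
  Res_{z = - 10 i} g(z) = \frac{i e^{- 10 \omega}}{624}
  F(ω) = -2πi·ΣRes = \frac{\pi \left(8 e^{6 \omega} - 5\right) e^{- 16 \omega}}{2496}

Case ω < 0 (upper half-plane, counterclockwise contour ⇒ F(ω) = +2πi·ΣRes):
  Res_{z = 16 i} g(z) = \frac{5 i e^{16 \omega}}{4992}
  Res_{z = 10 i} g(z) = - \frac{i e^{10 \omega}}{624}
  F(ω) = 2πi·ΣRes = \frac{\pi \left(8 - 5 e^{6 \omega}\right) e^{10 \omega}}{2496}

Both cases combine into a single formula in |ω|:

F(ω) = \frac{\pi \left(8 e^{6 \left|{\omega}\right|} - 5\right) e^{- 16 \left|{\omega}\right|}}{2496}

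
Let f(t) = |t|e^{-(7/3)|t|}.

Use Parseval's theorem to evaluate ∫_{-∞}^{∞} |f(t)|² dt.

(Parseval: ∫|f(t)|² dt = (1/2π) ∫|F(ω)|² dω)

∫|f(t)|² dt = \frac{27}{686}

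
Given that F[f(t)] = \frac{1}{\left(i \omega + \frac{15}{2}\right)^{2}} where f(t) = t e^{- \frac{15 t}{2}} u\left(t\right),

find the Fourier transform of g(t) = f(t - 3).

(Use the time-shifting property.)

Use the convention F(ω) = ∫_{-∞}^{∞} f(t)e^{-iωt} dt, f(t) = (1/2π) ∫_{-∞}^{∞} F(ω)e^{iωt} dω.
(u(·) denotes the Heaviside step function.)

F[g](ω) = \frac{4 e^{- 3 i \omega}}{\left(2 i \omega + 15\right)^{2}}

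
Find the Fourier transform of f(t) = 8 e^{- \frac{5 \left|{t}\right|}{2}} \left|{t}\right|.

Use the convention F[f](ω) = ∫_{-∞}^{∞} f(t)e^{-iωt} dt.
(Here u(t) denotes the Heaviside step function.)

F(ω) = \frac{64 \left(25 - 4 \omega^{2}\right)}{\left(4 \omega^{2} + 25\right)^{2}}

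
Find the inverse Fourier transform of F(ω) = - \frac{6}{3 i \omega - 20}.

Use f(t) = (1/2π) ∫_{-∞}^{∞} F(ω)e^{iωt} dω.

f(t) = 2 e^{\frac{20 t}{3}} u\left(- t\right)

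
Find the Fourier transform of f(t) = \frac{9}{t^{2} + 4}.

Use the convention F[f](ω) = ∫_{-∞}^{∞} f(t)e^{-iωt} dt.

F(ω) = \frac{9 \pi e^{- 2 \left|{\omega}\right|}}{2}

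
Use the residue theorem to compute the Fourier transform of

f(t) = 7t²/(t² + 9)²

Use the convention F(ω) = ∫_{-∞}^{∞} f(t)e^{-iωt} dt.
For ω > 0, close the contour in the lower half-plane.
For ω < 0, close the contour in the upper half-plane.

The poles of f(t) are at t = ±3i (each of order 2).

Let g(z) = f(z)e^{-iωz}; for large |z| the factor e^{-iωz} decays in the lower half-plane when ω > 0 and in the upper half-plane when ω < 0.

Case ω > 0 (lower half-plane, clockwise contour ⇒ F(ω) = -2πi·ΣRes):
  Res_{z = - 3 i} g(z) = \frac{7 i \left(1 - 3 \omega\right) e^{- 3 \omega}}{12} (pole of order 2)
  F(ω) = -2πi·ΣRes = \frac{7 \pi \left(1 - 3 \omega\right) e^{- 3 \omega}}{6}

Case ω < 0 (upper half-plane, counterclockwise contour ⇒ F(ω) = +2πi·ΣRes):
  Res_{z = 3 i} g(z) = \frac{7 i \left(- 3 \omega - 1\right) e^{3 \omega}}{12} (pole of order 2)
  F(ω) = 2πi·ΣRes = \frac{7 \pi \left(3 \omega + 1\right) e^{3 \omega}}{6}

Both cases combine into a single formula in |ω|:

F(ω) = \frac{7 \pi \left(1 - 3 \left|{\omega}\right|\right) e^{- 3 \left|{\omega}\right|}}{6}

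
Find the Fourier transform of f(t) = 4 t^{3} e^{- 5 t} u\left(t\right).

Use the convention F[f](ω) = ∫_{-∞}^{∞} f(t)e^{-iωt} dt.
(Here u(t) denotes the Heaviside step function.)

F(ω) = \frac{24}{\left(i \omega + 5\right)^{4}}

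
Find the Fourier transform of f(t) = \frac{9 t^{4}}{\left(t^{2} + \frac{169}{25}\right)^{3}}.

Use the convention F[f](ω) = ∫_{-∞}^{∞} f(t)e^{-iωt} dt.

F(ω) = \frac{9 \pi \left(169 \omega^{2} - 325 \left|{\omega}\right| + 75\right) e^{- \frac{13 \left|{\omega}\right|}{5}}}{520}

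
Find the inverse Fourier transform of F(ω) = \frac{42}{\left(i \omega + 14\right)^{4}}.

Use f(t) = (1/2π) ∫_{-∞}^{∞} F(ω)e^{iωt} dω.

f(t) = 7 t^{3} e^{- 14 t} u\left(t\right)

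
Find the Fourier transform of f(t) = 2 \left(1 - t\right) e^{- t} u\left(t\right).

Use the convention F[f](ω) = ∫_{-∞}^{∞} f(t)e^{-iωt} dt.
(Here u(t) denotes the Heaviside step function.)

F(ω) = \frac{2 i \omega}{- \omega^{2} + 2 i \omega + 1}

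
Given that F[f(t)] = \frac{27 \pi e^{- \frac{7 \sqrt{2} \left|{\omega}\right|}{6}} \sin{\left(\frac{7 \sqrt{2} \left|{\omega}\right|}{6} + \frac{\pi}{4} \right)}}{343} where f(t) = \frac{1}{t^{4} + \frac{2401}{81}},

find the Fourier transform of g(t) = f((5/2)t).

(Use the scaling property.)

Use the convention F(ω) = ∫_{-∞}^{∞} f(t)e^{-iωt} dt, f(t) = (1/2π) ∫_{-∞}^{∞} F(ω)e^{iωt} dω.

F[g](ω) = \frac{54 \pi e^{- \frac{7 \sqrt{2} \left|{\omega}\right|}{15}} \sin{\left(\frac{7 \sqrt{2} \left|{\omega}\right|}{15} + \frac{\pi}{4} \right)}}{1715}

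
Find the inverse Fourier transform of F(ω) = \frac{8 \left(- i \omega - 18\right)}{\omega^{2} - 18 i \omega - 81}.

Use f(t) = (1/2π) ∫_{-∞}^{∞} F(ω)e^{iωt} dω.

f(t) = 8 \left(9 t + 1\right) e^{- 9 t} u\left(t\right)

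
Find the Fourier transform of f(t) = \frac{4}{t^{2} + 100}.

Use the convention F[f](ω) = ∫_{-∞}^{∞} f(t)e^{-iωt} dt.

F(ω) = \frac{2 \pi e^{- 10 \left|{\omega}\right|}}{5}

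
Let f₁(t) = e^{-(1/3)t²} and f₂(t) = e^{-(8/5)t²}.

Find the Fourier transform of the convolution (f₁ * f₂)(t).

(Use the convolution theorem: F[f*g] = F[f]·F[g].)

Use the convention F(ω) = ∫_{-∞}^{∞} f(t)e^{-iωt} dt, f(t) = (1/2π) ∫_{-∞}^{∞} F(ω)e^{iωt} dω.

F[f₁*f₂](ω) = \frac{\sqrt{30} \pi e^{- \frac{29 \omega^{2}}{32}}}{4}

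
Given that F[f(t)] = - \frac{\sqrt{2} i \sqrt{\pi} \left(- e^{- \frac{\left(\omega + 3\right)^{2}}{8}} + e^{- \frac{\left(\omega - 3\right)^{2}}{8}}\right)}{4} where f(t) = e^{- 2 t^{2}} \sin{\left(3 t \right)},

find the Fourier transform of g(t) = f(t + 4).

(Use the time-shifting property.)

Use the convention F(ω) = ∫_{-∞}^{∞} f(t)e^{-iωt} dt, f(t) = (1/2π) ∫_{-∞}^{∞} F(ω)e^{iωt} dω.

F[g](ω) = \frac{\sqrt{2} i \sqrt{\pi} \left(1 - e^{\frac{3 \omega}{2}}\right) e^{- \frac{\omega^{2}}{8} - \frac{3 \omega}{4} + 4 i \omega - \frac{9}{8}}}{4}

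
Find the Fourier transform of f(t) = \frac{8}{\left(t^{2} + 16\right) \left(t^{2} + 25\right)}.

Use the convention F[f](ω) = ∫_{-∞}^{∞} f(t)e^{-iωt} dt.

F(ω) = \frac{2 \pi \left(5 e^{\left|{\omega}\right|} - 4\right) e^{- 5 \left|{\omega}\right|}}{45}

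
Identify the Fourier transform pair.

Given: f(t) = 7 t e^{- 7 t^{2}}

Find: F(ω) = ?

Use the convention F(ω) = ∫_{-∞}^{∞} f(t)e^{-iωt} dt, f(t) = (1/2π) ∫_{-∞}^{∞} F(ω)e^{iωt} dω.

F(ω) = - \frac{\sqrt{7} i \sqrt{\pi} \omega e^{- \frac{\omega^{2}}{28}}}{14}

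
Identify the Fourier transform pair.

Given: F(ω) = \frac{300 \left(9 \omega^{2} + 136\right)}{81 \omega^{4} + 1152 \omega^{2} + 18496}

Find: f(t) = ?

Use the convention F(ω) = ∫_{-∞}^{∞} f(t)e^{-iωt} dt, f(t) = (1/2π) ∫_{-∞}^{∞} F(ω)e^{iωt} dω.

f(t) = 5 e^{- \frac{10 \left|{t}\right|}{3}} \cos{\left(2 t \right)}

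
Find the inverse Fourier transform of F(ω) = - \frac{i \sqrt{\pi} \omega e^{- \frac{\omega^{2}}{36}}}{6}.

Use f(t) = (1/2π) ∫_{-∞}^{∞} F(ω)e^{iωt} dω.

f(t) = 9 t e^{- 9 t^{2}}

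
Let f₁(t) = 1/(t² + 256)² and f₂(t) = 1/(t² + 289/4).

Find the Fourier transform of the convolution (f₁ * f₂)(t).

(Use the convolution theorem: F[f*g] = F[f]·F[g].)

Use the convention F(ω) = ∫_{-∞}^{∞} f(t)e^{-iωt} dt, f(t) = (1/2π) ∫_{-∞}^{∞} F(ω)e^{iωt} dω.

F[f₁*f₂](ω) = \frac{\pi^{2} \left(16 \left|{\omega}\right| + 1\right) e^{- \frac{49 \left|{\omega}\right|}{2}}}{69632}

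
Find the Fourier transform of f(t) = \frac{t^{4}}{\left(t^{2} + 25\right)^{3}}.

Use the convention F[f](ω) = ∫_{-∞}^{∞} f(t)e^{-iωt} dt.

F(ω) = \frac{\pi \left(25 \omega^{2} - 25 \left|{\omega}\right| + 3\right) e^{- 5 \left|{\omega}\right|}}{40}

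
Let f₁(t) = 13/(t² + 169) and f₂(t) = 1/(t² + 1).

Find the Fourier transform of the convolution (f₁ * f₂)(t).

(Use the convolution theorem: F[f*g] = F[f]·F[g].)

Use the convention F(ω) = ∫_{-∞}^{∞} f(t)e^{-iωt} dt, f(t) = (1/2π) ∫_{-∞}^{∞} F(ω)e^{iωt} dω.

F[f₁*f₂](ω) = \pi^{2} e^{- 14 \left|{\omega}\right|}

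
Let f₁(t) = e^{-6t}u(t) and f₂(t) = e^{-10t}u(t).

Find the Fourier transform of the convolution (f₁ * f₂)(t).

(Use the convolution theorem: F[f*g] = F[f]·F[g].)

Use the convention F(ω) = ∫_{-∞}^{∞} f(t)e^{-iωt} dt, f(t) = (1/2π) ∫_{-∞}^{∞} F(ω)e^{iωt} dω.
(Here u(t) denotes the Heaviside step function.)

F[f₁*f₂](ω) = \frac{1}{\left(i \omega + 6\right) \left(i \omega + 10\right)}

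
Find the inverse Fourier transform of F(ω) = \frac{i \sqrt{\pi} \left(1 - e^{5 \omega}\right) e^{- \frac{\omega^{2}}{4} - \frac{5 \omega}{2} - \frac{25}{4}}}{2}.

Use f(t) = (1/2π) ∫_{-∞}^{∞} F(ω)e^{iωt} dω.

f(t) = e^{- t^{2}} \sin{\left(5 t \right)}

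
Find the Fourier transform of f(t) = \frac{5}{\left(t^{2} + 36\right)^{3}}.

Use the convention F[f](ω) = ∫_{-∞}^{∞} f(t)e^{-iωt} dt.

F(ω) = \frac{5 \pi \left(12 \omega^{2} + 6 \left|{\omega}\right| + 1\right) e^{- 6 \left|{\omega}\right|}}{20736}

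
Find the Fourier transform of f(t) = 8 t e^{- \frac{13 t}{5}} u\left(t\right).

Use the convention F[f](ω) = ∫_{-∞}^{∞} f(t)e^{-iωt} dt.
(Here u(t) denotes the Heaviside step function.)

F(ω) = \frac{200}{\left(5 i \omega + 13\right)^{2}}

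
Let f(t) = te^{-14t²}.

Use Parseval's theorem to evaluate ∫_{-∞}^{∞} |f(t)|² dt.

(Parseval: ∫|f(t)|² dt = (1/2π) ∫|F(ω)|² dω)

∫|f(t)|² dt = \frac{\sqrt{7} \sqrt{\pi}}{784}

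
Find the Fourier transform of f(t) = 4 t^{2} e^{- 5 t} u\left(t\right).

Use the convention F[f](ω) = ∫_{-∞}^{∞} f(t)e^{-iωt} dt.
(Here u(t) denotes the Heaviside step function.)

F(ω) = \frac{8}{\left(i \omega + 5\right)^{3}}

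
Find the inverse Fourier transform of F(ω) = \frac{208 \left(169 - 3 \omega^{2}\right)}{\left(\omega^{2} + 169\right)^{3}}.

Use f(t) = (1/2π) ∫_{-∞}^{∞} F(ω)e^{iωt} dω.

f(t) = 4 t^{2} e^{- 13 \left|{t}\right|}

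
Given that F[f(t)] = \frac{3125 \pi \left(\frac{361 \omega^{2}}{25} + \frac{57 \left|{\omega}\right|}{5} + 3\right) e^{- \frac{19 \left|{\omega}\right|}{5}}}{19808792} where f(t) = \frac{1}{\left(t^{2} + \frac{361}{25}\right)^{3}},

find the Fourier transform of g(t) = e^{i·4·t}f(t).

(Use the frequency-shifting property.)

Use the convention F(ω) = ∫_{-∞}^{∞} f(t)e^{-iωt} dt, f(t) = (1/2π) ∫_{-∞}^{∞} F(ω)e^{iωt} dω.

F[g](ω) = \frac{125 \pi \left(361 \left(\omega - 4\right)^{2} + 285 \left|{\omega - 4}\right| + 75\right) e^{- \frac{19 \left|{\omega - 4}\right|}{5}}}{19808792}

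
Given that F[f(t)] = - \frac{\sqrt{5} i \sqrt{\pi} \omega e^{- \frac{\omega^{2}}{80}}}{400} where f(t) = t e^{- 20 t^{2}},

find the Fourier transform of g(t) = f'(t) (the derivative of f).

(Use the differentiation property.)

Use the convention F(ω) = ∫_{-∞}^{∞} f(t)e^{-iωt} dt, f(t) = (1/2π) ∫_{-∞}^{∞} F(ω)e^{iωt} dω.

F[g](ω) = \frac{\sqrt{5} \sqrt{\pi} \omega^{2} e^{- \frac{\omega^{2}}{80}}}{400}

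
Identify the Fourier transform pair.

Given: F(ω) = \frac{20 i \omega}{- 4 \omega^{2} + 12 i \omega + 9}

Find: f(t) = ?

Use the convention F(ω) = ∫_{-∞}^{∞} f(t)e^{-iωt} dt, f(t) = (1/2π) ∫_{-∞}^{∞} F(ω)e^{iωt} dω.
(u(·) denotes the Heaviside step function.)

f(t) = 5 \left(1 - \frac{3 t}{2}\right) e^{- \frac{3 t}{2}} u\left(t\right)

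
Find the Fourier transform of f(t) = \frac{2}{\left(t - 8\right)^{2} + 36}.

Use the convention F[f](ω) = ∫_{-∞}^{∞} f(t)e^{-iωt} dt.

F(ω) = \frac{\pi e^{- 8 i \omega - 6 \left|{\omega}\right|}}{3}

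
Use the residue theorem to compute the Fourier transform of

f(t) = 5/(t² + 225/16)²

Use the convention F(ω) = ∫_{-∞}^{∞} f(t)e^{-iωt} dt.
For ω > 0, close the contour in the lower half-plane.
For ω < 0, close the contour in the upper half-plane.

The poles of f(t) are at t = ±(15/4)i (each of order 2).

Let g(z) = f(z)e^{-iωz}; for large |z| the factor e^{-iωz} decays in the lower half-plane when ω > 0 and in the upper half-plane when ω < 0.

Case ω > 0 (lower half-plane, clockwise contour ⇒ F(ω) = -2πi·ΣRes):
  Res_{z = - \frac{15 i}{4}} g(z) = \frac{4 i \left(15 \omega + 4\right) e^{- \frac{15 \omega}{4}}}{675} (pole of order 2)
  F(ω) = -2πi·ΣRes = \frac{8 \pi \left(15 \omega + 4\right) e^{- \frac{15 \omega}{4}}}{675}

Case ω < 0 (upper half-plane, counterclockwise contour ⇒ F(ω) = +2πi·ΣRes):
  Res_{z = \frac{15 i}{4}} g(z) = \frac{4 i \left(15 \omega - 4\right) e^{\frac{15 \omega}{4}}}{675} (pole of order 2)
  F(ω) = 2πi·ΣRes = \frac{8 \pi \left(4 - 15 \omega\right) e^{\frac{15 \omega}{4}}}{675}

Both cases combine into a single formula in |ω|:

F(ω) = \frac{8 \pi \left(15 \left|{\omega}\right| + 4\right) e^{- \frac{15 \left|{\omega}\right|}{4}}}{675}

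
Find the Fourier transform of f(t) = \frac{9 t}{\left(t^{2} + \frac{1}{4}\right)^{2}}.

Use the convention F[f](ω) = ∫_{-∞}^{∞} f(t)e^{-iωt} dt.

F(ω) = - 9 i \pi \omega e^{- \frac{\left|{\omega}\right|}{2}}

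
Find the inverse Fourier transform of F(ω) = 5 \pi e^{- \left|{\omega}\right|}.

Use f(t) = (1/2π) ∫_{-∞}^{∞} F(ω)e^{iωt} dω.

f(t) = \frac{5}{t^{2} + 1}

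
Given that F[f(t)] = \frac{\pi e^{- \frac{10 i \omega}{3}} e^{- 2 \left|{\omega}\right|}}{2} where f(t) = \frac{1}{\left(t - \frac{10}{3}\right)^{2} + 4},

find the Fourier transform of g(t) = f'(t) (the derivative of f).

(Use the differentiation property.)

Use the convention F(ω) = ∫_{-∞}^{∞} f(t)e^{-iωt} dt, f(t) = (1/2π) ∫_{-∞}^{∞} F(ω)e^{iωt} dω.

F[g](ω) = \frac{i \pi \omega e^{- \frac{10 i \omega}{3} - 2 \left|{\omega}\right|}}{2}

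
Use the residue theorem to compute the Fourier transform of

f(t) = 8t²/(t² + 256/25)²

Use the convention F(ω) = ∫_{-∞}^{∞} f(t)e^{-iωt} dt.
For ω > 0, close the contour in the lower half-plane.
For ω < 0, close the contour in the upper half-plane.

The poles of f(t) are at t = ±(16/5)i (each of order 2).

Let g(z) = f(z)e^{-iωz}; for large |z| the factor e^{-iωz} decays in the lower half-plane when ω > 0 and in the upper half-plane when ω < 0.

Case ω > 0 (lower half-plane, clockwise contour ⇒ F(ω) = -2πi·ΣRes):
  Res_{z = - \frac{16 i}{5}} g(z) = \frac{i \left(5 - 16 \omega\right) e^{- \frac{16 \omega}{5}}}{8} (pole of order 2)
  F(ω) = -2πi·ΣRes = \frac{\pi \left(5 - 16 \omega\right) e^{- \frac{16 \omega}{5}}}{4}

Case ω < 0 (upper half-plane, counterclockwise contour ⇒ F(ω) = +2πi·ΣRes):
  Res_{z = \frac{16 i}{5}} g(z) = \frac{i \left(- 16 \omega - 5\right) e^{\frac{16 \omega}{5}}}{8} (pole of order 2)
  F(ω) = 2πi·ΣRes = \frac{\pi \left(16 \omega + 5\right) e^{\frac{16 \omega}{5}}}{4}

Both cases combine into a single formula in |ω|:

F(ω) = \frac{\pi \left(5 - 16 \left|{\omega}\right|\right) e^{- \frac{16 \left|{\omega}\right|}{5}}}{4}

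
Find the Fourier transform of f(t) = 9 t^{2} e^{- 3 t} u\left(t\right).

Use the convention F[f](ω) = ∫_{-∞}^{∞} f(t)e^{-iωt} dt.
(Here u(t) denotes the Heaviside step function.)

F(ω) = \frac{18}{\left(i \omega + 3\right)^{3}}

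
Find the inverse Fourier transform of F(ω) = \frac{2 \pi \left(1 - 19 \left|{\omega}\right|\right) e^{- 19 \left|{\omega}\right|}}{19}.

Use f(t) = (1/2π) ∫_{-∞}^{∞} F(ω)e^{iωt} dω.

f(t) = \frac{4 t^{2}}{\left(t^{2} + 361\right)^{2}}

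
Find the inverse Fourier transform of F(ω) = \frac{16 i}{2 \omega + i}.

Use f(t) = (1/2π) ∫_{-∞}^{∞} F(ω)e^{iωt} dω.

f(t) = 8 e^{\frac{t}{2}} u\left(- t\right)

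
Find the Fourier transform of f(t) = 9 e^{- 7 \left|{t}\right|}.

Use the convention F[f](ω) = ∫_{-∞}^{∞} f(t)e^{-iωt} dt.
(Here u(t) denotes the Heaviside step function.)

F(ω) = \frac{126}{\omega^{2} + 49}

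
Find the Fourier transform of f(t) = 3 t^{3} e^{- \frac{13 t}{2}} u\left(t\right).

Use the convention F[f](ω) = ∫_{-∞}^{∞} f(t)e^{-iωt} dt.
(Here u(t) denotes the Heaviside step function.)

F(ω) = \frac{288}{\left(2 i \omega + 13\right)^{4}}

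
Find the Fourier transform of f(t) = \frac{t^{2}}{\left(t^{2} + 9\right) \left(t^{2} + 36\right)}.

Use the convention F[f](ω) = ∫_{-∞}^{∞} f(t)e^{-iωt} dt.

F(ω) = \frac{\pi \left(2 - e^{3 \left|{\omega}\right|}\right) e^{- 6 \left|{\omega}\right|}}{9}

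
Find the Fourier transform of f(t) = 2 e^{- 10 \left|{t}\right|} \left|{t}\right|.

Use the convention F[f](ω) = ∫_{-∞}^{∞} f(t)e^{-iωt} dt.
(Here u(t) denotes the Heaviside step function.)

F(ω) = \frac{4 \left(100 - \omega^{2}\right)}{\left(\omega^{2} + 100\right)^{2}}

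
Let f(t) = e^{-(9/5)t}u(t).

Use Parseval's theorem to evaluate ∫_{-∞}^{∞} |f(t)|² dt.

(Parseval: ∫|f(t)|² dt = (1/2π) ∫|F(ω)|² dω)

∫|f(t)|² dt = \frac{5}{18}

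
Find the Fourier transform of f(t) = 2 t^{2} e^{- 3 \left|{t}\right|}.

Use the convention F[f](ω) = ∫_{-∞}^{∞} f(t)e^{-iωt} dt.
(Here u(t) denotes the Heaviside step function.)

F(ω) = \frac{72 \left(3 - \omega^{2}\right)}{\left(\omega^{2} + 9\right)^{3}}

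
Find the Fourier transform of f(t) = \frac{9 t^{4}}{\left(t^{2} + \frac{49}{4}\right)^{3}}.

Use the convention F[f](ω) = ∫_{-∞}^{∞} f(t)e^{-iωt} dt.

F(ω) = \frac{9 \pi \left(49 \omega^{2} - 70 \left|{\omega}\right| + 12\right) e^{- \frac{7 \left|{\omega}\right|}{2}}}{112}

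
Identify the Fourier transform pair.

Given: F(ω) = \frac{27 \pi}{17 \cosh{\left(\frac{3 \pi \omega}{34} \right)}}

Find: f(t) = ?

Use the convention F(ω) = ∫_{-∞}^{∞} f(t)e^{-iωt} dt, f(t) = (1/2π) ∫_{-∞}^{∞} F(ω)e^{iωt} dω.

f(t) = \frac{9}{\cosh{\left(\frac{17 t}{3} \right)}}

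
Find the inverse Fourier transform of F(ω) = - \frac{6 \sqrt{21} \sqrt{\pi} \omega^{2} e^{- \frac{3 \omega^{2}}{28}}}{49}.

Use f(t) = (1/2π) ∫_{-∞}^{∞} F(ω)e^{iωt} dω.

f(t) = 2 \left(\frac{28 t^{2}}{3} - 2\right) e^{- \frac{7 t^{2}}{3}}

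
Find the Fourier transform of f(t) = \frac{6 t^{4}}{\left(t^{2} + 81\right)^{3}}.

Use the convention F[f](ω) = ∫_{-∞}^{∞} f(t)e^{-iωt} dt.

F(ω) = \frac{\pi \left(27 \omega^{2} - 15 \left|{\omega}\right| + 1\right) e^{- 9 \left|{\omega}\right|}}{4}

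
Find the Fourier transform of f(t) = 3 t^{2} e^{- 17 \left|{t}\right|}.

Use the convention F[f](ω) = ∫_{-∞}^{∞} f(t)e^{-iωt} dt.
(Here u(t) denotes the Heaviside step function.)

F(ω) = \frac{204 \left(289 - 3 \omega^{2}\right)}{\left(\omega^{2} + 289\right)^{3}}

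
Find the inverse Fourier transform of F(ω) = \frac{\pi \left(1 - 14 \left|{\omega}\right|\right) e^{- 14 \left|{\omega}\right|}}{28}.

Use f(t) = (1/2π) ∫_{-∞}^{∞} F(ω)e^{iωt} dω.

f(t) = \frac{t^{2}}{\left(t^{2} + 196\right)^{2}}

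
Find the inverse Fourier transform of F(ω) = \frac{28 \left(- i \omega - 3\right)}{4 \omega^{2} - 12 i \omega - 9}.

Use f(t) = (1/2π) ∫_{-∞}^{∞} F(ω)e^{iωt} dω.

f(t) = 7 \left(\frac{3 t}{2} + 1\right) e^{- \frac{3 t}{2}} u\left(t\right)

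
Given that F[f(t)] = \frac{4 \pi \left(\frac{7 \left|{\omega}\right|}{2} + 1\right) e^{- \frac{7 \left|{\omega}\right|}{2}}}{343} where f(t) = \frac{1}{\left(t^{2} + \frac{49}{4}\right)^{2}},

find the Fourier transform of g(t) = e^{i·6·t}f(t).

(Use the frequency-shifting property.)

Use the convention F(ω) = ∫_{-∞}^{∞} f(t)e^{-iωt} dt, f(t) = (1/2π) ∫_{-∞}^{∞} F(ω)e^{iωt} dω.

F[g](ω) = \frac{2 \pi \left(7 \left|{\omega - 6}\right| + 2\right) e^{- \frac{7 \left|{\omega - 6}\right|}{2}}}{343}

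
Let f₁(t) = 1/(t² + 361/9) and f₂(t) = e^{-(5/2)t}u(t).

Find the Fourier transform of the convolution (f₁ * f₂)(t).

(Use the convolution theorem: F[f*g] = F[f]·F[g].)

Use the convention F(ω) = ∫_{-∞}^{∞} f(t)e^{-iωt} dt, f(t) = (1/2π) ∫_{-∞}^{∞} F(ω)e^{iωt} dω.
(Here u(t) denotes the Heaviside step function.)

F[f₁*f₂](ω) = \frac{6 \pi e^{- \frac{19 \left|{\omega}\right|}{3}}}{19 \left(2 i \omega + 5\right)}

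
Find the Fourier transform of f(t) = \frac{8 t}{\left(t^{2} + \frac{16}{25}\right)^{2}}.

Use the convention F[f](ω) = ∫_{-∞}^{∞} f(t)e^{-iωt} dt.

F(ω) = - 5 i \pi \omega e^{- \frac{4 \left|{\omega}\right|}{5}}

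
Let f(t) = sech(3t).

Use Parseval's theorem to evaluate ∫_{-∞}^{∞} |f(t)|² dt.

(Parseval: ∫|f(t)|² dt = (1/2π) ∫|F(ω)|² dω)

∫|f(t)|² dt = \frac{2}{3}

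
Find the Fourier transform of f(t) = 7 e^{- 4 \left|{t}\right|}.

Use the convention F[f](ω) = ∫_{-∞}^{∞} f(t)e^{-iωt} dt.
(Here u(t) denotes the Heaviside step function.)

F(ω) = \frac{56}{\omega^{2} + 16}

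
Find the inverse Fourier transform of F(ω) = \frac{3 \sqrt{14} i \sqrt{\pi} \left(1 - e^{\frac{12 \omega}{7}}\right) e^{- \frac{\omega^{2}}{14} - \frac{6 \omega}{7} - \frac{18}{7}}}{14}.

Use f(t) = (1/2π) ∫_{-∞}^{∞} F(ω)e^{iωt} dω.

f(t) = 3 e^{- \frac{7 t^{2}}{2}} \sin{\left(6 t \right)}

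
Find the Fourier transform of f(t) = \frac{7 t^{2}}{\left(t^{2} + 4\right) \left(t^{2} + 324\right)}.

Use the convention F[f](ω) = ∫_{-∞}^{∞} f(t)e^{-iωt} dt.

F(ω) = \frac{7 \pi \left(9 - e^{16 \left|{\omega}\right|}\right) e^{- 18 \left|{\omega}\right|}}{160}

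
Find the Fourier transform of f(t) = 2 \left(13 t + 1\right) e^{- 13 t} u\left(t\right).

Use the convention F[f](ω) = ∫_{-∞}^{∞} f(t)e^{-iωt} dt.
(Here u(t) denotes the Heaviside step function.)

F(ω) = \frac{2 \left(- i \omega - 26\right)}{\omega^{2} - 26 i \omega - 169}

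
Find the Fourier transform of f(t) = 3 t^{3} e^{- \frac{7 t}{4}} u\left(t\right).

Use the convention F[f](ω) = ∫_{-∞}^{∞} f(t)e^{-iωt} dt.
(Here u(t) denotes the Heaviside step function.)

F(ω) = \frac{4608}{\left(4 i \omega + 7\right)^{4}}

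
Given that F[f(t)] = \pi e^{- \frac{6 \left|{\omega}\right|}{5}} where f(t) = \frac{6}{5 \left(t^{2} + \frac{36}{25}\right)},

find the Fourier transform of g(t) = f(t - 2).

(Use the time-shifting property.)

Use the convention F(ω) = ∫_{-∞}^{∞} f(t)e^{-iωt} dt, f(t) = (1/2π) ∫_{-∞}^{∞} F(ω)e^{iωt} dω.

F[g](ω) = \pi e^{- 2 i \omega - \frac{6 \left|{\omega}\right|}{5}}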